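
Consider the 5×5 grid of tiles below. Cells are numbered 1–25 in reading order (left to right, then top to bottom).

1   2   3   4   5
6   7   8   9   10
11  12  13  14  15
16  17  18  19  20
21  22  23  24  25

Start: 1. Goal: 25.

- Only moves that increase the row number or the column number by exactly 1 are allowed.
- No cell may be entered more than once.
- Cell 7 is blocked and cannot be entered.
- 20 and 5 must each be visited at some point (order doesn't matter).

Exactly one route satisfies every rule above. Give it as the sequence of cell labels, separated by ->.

1 -> 2 -> 3 -> 4 -> 5 -> 10 -> 15 -> 20 -> 25

Moves only go right or down, so the column and row indices never decrease.
Route from 1: right 4 to 5, down 4 to 25 — 8 moves in all.
Check: all required cells visited.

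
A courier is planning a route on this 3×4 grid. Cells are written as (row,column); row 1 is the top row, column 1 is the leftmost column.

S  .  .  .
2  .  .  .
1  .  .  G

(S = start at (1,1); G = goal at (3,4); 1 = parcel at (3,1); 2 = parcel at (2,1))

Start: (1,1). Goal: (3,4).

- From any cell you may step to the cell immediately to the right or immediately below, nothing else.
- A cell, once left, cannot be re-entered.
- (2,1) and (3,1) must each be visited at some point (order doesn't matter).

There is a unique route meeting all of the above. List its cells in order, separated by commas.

(1,1), (2,1), (3,1), (3,2), (3,3), (3,4)

Moves only go right or down, so the column and row indices never decrease.
Route from (1,1): 2× down (reaching (3,1)), 3× right (reaching (3,4)) — 5 moves in all.
Check: all required cells visited.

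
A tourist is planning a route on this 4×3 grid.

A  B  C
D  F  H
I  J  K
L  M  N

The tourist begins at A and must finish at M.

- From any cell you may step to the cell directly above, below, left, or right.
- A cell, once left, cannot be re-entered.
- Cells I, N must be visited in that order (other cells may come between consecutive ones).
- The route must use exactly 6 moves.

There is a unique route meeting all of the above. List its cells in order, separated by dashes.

A - D - I - J - K - N - M

The waypoints must appear in the order I, N, with no cell reused.
Route from A: down 2 to I, right 2 to K, down 1 to N, left 1 to M — 6 moves in all.
Check: order respected (I at step 2, N at step 5); 6 moves as required.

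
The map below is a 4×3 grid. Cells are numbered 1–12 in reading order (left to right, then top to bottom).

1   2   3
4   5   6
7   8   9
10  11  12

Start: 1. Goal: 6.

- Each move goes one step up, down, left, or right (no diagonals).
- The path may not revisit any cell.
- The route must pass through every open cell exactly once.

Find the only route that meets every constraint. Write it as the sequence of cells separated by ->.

Need to visit all 12 open cells exactly once, starting at 1 and ending at 6.
Cell 12 has only two open neighbours (9 and 11), so the path must pass straight through it: one of those is the cell it's entered from and the other is where it exits.
Route from 1: down 3 to 10, right 2 to 12, up 1 to 9, left 1 to 8, up 2 to 2, right 1 to 3, down 1 to 6 — 11 moves in all.
Check: all 12 open cells covered.

1 -> 4 -> 7 -> 10 -> 11 -> 12 -> 9 -> 8 -> 5 -> 2 -> 3 -> 6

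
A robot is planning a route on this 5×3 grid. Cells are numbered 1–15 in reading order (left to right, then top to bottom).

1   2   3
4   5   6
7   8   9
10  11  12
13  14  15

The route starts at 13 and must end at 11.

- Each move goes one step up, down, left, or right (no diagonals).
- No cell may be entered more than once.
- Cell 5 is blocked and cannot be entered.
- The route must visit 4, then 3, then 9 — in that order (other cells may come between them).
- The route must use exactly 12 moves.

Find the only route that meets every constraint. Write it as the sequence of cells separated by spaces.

13 10 7 4 1 2 3 6 9 12 15 14 11

The waypoints must appear in the order 4, 3, 9, with no cell reused.
Route from 13: up 4 to 1, right 2 to 3, down 4 to 15, left 1 to 14, up 1 to 11 — 12 moves in all.
Check: order respected (4 at step 3, 3 at step 6, 9 at step 8); 12 moves as required.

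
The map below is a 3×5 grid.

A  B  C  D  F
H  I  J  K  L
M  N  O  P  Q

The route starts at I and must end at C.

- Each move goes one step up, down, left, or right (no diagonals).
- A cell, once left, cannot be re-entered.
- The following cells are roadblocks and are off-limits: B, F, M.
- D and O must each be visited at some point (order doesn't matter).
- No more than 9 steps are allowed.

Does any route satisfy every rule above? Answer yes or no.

One route that works: I → N → O → J → K → D → C.

yes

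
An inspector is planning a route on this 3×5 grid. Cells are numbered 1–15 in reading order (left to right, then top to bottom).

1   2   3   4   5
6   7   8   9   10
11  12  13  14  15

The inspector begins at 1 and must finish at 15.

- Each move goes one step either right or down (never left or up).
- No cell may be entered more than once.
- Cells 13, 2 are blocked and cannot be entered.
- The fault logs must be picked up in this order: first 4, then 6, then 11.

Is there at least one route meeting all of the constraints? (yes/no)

no

6 lies to the left of 4, so going from 4 to 6 would need a leftward move — but moves only go right/down, so 4 cannot be visited before 6.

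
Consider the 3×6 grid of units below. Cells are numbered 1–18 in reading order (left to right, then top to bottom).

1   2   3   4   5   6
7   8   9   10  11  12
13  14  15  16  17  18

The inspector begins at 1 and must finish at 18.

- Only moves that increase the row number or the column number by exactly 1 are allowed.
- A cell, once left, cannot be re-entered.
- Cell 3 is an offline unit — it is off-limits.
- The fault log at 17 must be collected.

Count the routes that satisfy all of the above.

A right/down-only route from 1 to 18 makes exactly 2 down-moves and 5 right-moves in some order.
With no other constraints that would be C(7,2) = 21 routes.
Split at 17 and multiply the segment counts (each segment already excludes blocked cells): 1→17: 9; 17→18: 1; product = 9.
That gives 9 routes.

9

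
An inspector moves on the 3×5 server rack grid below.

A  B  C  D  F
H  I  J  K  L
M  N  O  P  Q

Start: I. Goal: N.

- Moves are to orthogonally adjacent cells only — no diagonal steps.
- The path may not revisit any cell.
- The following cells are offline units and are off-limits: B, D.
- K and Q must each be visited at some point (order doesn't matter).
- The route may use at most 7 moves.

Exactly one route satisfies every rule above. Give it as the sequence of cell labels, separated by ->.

I -> J -> K -> L -> Q -> P -> O -> N

Any route must reach K and Q and still end at N within 7 moves, so the order of the required stops is forced.
Route from I: 3× right (reaching L), down to Q, 3× left (reaching N) — 7 moves in all.
Check: all required cells visited; 7 ≤ 7 moves.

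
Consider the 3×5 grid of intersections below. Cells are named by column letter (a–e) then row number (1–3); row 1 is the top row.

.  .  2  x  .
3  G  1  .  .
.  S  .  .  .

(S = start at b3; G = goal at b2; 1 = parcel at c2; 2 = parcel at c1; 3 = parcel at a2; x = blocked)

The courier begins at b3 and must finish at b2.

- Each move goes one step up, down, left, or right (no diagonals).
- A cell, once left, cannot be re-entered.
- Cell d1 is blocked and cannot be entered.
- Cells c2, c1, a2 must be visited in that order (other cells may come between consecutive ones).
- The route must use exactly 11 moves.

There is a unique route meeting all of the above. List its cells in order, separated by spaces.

b3 c3 d3 e3 e2 d2 c2 c1 b1 a1 a2 b2

The waypoints must appear in the order c2, c1, a2, with no cell reused.
Route from b3: 3× right (reaching e3), up to e2, 2× left (reaching c2), up to c1, 2× left (reaching a1), down to a2, right to b2 — 11 moves in all.
Check: order respected (1 at step 6, 2 at step 7, 3 at step 10); 11 moves as required.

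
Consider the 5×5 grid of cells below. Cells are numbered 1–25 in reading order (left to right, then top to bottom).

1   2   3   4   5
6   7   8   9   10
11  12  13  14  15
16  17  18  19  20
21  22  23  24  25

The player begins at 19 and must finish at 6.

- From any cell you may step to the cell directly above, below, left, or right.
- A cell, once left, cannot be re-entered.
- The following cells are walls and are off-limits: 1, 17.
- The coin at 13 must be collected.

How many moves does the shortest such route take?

Any route passes through 13 somewhere between 19 and 6. Summing Manhattan distances along the two legs (19 → 13 → 6) gives a lower bound of 2 + 3 = 5 moves.
A route of 5 moves achieves this: 19 → 14 → 13 → 8 → 7 → 6.
Since 5 matches the lower bound, it is optimal.

5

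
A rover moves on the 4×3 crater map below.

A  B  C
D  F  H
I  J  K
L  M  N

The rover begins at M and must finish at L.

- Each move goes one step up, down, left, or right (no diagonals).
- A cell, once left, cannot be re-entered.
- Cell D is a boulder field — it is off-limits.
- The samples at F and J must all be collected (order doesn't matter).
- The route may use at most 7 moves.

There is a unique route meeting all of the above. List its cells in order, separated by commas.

The budget equals the shortest possible length, so every move has to be on a shortest route through the required cells.
Route from M: right to N, 2× up (reaching H), left to F, down to J, left to I, down to L — 7 moves in all.
Check: all required cells visited; 7 ≤ 7 moves.

M, N, K, H, F, J, I, L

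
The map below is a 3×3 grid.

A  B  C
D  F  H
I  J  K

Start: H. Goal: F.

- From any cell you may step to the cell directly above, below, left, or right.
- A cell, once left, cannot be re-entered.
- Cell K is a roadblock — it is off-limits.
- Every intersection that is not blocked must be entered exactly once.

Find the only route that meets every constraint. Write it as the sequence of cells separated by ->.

H -> C -> B -> A -> D -> I -> J -> F

Need to visit all 8 open cells exactly once, starting at H and ending at F.
Route from H: up to C, 2× left (reaching A), 2× down (reaching I), right to J, up to F — 7 moves in all.
Check: all 8 open cells covered.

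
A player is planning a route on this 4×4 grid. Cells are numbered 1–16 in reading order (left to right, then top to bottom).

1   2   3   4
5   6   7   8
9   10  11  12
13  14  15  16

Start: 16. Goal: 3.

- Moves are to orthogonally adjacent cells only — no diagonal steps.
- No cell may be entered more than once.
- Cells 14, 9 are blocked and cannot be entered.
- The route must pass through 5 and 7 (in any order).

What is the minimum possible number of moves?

Any route passes through 5 and 7 in some order between 16 and 3. Summing Manhattan distances along each leg and taking the cheapest ordering (16 → 7 → 5 → 3) gives a lower bound of 3 + 2 + 3 = 8 moves.
A route of 8 moves achieves this: 16 → 12 → 8 → 7 → 6 → 5 → 1 → 2 → 3.
Since 8 matches the lower bound, it is optimal.

8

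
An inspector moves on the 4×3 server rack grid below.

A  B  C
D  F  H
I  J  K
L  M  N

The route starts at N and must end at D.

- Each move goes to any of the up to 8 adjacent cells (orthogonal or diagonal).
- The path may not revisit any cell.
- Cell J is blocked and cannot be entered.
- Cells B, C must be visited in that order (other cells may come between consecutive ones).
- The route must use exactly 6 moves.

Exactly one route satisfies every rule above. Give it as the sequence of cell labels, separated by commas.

N, K, H, B, C, F, D

The waypoints must appear in the order B, C, with no cell reused.
Route from N: up 2 to H, up-left 1 to B, right 1 to C, down-left 1 to F, left 1 to D — 6 moves in all.
Check: order respected (B at step 3, C at step 4); 6 moves as required.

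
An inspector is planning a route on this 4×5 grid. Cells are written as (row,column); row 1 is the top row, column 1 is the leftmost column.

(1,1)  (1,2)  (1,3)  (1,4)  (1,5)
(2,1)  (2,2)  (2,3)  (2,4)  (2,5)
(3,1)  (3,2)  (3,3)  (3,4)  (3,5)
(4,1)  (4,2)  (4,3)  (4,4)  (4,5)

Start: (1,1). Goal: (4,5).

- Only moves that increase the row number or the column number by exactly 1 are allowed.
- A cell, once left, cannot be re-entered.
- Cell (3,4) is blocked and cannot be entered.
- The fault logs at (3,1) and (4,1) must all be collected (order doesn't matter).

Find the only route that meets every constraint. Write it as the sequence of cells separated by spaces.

Moves only go right or down, so the column and row indices never decrease.
Route from (1,1): 3× down (reaching (4,1)), 4× right (reaching (4,5)) — 7 moves in all.
Check: all required cells visited.

(1,1) (2,1) (3,1) (4,1) (4,2) (4,3) (4,4) (4,5)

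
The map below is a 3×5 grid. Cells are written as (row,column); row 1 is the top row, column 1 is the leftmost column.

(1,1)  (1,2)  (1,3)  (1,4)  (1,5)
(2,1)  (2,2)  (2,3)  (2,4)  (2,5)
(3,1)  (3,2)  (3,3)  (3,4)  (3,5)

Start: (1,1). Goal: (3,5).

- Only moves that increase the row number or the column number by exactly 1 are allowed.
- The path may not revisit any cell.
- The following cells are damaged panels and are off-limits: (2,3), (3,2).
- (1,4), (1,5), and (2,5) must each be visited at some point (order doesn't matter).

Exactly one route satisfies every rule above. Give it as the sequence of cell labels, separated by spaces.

Moves only go right or down, so the column and row indices never decrease.
Route from (1,1): right 4 to (1,5), down 2 to (3,5) — 6 moves in all.
Check: all required cells visited.

(1,1) (1,2) (1,3) (1,4) (1,5) (2,5) (3,5)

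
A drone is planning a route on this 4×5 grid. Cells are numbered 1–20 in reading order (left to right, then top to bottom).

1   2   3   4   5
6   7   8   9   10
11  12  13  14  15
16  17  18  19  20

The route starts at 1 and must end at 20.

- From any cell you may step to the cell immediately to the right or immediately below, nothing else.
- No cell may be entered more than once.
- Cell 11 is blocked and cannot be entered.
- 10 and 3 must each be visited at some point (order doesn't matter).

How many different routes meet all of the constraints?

A right/down-only route from 1 to 20 makes exactly 3 down-moves and 4 right-moves in some order.
With no other constraints that would be C(7,3) = 35 routes.
A monotone route can only reach the required cells in the order 3, 10, so split there and multiply the segment counts (each segment already excludes blocked cells): 1→3: 1; 3→10: 3; 10→20: 1; product = 3.
That gives 3 routes.

3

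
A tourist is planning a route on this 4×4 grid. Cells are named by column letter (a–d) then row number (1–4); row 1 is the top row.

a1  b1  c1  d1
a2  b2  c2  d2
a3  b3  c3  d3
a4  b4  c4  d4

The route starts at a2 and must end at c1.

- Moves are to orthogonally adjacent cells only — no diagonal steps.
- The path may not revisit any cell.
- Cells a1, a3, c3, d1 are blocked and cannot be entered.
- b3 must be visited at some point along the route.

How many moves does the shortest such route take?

9

Any route passes through b3 somewhere between a2 and c1. Summing Manhattan distances along the two legs (a2 → b3 → c1) gives a lower bound of 2 + 3 = 5 moves.
The shortest route satisfying every rule uses 9 moves: a2 → b2 → b3 → b4 → c4 → d4 → d3 → d2 → c2 → c1.
The no-revisit rule (legs can't share cells) pushes the minimum above the 5-move bound; an exhaustive check rules out every length from 5 to 8 (on a 4-connected grid the length of any start-to-goal walk has the same parity as the Manhattan bound, so only lengths 5, 7, 9, … need checking), leaving 9 as the minimum.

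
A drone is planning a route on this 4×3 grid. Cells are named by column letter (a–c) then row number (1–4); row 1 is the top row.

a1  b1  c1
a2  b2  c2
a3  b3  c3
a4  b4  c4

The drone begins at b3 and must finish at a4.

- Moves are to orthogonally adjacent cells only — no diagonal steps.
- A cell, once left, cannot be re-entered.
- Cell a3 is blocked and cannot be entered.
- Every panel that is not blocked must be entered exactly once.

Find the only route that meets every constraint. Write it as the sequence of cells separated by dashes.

Need to visit all 11 open cells exactly once, starting at b3 and ending at a4.
Cell a2 has only two open neighbours (a1 and b2), so the path must pass straight through it: one of those is the cell it's entered from and the other is where it exits.
Route from b3: up to b2, left to a2, up to a1, 2× right (reaching c1), 3× down (reaching c4), 2× left (reaching a4) — 10 moves in all.
Check: all 11 open cells covered.

b3 - b2 - a2 - a1 - b1 - c1 - c2 - c3 - c4 - b4 - a4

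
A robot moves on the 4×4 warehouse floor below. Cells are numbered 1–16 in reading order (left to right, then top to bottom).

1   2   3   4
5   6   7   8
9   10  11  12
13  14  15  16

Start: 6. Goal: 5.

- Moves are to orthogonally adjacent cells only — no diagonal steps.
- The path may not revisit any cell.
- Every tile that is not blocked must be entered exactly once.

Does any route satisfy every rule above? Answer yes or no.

yes

One route that works: 6 → 10 → 9 → 13 → 14 → 15 → 16 → 12 → 11 → 7 → 8 → 4 → 3 → 2 → 1 → 5.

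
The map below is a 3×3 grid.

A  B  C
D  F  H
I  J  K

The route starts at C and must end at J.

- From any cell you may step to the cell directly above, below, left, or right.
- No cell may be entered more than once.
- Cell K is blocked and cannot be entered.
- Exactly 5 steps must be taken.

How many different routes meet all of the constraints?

Need simple routes of exactly 5 moves from C to J (Manhattan distance 3, so 1 moves are spent on a detour and 1 undoing it).
Enumerating: C H F D I J | C B F D I J | C B A D I J | C B A D F J.
That gives 4 routes.

4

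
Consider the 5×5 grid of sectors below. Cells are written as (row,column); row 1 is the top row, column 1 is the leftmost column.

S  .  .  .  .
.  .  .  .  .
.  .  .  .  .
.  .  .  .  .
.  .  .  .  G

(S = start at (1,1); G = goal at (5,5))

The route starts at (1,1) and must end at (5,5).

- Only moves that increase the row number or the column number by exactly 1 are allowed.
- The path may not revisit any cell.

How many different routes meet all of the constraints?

70

A right/down-only route from (1,1) to (5,5) makes exactly 4 down-moves and 4 right-moves in some order.
With no other constraints that would be C(8,4) = 70 routes.
That gives 70 routes.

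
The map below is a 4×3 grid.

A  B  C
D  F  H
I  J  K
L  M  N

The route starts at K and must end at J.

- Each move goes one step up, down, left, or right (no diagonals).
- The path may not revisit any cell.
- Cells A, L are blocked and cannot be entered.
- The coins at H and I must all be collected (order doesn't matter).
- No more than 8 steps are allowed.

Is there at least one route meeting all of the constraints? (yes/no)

One route that works: K → H → F → D → I → J.

yes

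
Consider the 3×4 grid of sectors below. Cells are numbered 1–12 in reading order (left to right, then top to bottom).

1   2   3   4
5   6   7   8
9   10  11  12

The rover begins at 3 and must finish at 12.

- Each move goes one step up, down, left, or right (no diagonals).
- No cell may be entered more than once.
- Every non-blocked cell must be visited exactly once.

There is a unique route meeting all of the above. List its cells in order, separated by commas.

3, 4, 8, 7, 6, 2, 1, 5, 9, 10, 11, 12

Need to visit all 12 open cells exactly once, starting at 3 and ending at 12.
Cell 9 has only two open neighbours (5 and 10), so the path must pass straight through it: one of those is the cell it's entered from and the other is where it exits.
Route from 3: right 1 to 4, down 1 to 8, left 2 to 6, up 1 to 2, left 1 to 1, down 2 to 9, right 3 to 12 — 11 moves in all.
Check: all 12 open cells covered.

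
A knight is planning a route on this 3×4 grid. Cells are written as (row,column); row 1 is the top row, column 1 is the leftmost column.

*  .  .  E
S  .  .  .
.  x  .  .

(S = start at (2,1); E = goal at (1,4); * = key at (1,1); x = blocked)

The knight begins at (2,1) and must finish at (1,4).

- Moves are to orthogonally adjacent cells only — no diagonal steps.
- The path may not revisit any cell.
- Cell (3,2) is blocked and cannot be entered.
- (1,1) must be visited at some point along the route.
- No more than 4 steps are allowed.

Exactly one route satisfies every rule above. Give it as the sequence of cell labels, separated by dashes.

The 4-move cap with required stops at (1,1) leaves no slack for detours.
Route from (2,1): up 1 to (1,1), right 3 to (1,4) — 4 moves in all.
Check: all required cells visited; 4 ≤ 4 moves.

(2,1) - (1,1) - (1,2) - (1,3) - (1,4)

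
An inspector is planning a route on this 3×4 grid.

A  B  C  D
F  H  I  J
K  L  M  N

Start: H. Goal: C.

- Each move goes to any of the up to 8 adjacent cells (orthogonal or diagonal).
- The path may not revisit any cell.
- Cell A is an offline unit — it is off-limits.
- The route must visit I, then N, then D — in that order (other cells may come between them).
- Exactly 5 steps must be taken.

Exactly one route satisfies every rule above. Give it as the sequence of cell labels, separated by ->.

The waypoints must appear in the order I, N, D, with no cell reused.
Route from H: right 1 to I, down-right 1 to N, up 2 to D, left 1 to C — 5 moves in all.
Check: order respected (I at step 1, N at step 2, D at step 4); 5 moves as required.

H -> I -> N -> J -> D -> C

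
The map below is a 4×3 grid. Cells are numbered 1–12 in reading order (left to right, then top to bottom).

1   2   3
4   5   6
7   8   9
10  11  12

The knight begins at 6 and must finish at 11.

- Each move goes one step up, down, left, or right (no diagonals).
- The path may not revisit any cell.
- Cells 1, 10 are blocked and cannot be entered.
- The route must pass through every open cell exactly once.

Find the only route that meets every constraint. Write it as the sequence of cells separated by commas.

6, 3, 2, 5, 4, 7, 8, 9, 12, 11

Need to visit all 10 open cells exactly once, starting at 6 and ending at 11.
Cell 2 has only two open neighbours (5 and 3), so the path must pass straight through it: one of those is the cell it's entered from and the other is where it exits.
Route from 6: up to 3, left to 2, down to 5, left to 4, down to 7, 2× right (reaching 9), down to 12, left to 11 — 9 moves in all.
Check: all 10 open cells covered.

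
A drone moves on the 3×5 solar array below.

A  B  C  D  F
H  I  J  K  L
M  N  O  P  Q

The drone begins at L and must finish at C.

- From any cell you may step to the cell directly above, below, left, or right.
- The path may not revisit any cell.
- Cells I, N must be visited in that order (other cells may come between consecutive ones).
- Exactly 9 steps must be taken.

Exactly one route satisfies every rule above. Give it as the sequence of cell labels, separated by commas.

L, K, J, I, N, M, H, A, B, C

The waypoints must appear in the order I, N, with no cell reused.
Route from L: 3× left (reaching I), down to N, left to M, 2× up (reaching A), 2× right (reaching C) — 9 moves in all.
Check: order respected (I at step 3, N at step 4); 9 moves as required.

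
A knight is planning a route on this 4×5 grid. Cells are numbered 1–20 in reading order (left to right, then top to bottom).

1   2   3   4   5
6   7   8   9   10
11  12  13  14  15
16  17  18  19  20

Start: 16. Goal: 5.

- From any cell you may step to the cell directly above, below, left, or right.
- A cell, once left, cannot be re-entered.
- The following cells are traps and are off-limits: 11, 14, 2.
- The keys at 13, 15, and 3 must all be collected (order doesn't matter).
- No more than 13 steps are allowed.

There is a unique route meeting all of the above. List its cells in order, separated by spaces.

16 17 12 13 18 19 20 15 10 9 8 3 4 5

The 13-move cap with required stops at 13, 15, 3 leaves no slack for detours.
Route from 16: right 1 to 17, up 1 to 12, right 1 to 13, down 1 to 18, right 2 to 20, up 2 to 10, left 2 to 8, up 1 to 3, right 2 to 5 — 13 moves in all.
Check: all required cells visited; 13 ≤ 13 moves.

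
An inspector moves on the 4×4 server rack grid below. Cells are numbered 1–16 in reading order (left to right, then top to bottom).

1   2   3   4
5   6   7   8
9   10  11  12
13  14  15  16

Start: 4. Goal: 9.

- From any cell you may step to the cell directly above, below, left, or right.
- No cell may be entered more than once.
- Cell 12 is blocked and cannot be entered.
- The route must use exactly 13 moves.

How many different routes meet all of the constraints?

Need simple routes of exactly 13 moves from 4 to 9 (Manhattan distance 5, so 4 moves are spent on a detour and 4 undoing it).
Enumerating: 4 8 7 3 2 1 5 6 10 11 15 14 13 9.
That gives 1 route.

1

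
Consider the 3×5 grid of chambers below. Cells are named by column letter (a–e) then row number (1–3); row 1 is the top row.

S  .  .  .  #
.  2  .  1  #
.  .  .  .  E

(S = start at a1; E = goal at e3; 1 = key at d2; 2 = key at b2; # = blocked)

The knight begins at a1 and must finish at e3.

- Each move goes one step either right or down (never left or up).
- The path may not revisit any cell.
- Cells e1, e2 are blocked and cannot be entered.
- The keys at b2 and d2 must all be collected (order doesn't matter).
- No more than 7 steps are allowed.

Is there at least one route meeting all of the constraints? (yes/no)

yes

One route that works: a1 → a2 → b2 → c2 → d2 → d3 → e3.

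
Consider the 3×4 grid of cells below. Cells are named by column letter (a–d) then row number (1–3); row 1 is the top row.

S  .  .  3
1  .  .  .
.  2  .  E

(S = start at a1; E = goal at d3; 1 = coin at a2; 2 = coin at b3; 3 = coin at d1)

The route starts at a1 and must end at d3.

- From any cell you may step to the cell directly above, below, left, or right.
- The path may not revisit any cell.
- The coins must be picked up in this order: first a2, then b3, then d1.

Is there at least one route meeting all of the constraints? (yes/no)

yes

One route that works: a1 → a2 → a3 → b3 → b2 → b1 → c1 → d1 → d2 → d3.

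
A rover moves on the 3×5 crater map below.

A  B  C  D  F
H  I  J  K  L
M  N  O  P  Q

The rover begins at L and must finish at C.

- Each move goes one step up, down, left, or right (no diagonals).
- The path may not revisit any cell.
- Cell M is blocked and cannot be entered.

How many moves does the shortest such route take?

3

The Manhattan distance from L to C is |2−1| + |5−3| = 3, so at least 3 moves are needed.
A route of 3 moves achieves this: L → F → D → C.
Since 3 matches the lower bound, it is optimal.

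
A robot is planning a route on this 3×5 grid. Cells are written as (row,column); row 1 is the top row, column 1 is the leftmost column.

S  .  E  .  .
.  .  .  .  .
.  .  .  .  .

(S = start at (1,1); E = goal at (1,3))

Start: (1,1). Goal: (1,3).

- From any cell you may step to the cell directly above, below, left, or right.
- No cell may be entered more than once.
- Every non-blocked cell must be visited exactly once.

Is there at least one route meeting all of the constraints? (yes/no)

yes

One route that works: (1,1) → (2,1) → (3,1) → (3,2) → (3,3) → (3,4) → (3,5) → (2,5) → (1,5) → (1,4) → (2,4) → (2,3) → (2,2) → (1,2) → (1,3).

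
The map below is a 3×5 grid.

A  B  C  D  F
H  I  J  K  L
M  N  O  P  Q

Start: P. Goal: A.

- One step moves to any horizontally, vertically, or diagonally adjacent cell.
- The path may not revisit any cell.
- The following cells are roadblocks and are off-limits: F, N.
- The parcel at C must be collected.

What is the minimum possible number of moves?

4

Any route passes through C somewhere between P and A. Summing Chebyshev distances along the two legs (P → C → A) gives a lower bound of 2 + 2 = 4 moves.
A route of 4 moves achieves this: P → J → C → B → A.
Since 4 matches the lower bound, it is optimal.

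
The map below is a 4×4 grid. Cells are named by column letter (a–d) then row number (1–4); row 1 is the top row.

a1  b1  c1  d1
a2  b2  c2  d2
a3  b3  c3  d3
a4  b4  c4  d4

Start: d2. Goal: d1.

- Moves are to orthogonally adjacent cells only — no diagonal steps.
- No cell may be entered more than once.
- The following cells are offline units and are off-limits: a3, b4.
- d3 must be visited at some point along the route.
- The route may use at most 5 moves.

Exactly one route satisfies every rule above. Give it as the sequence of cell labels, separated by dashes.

d2 - d3 - c3 - c2 - c1 - d1

The 5-move cap with required stops at d3 leaves no slack for detours.
Route from d2: down 1 to d3, left 1 to c3, up 2 to c1, right 1 to d1 — 5 moves in all.
Check: all required cells visited; 5 ≤ 5 moves.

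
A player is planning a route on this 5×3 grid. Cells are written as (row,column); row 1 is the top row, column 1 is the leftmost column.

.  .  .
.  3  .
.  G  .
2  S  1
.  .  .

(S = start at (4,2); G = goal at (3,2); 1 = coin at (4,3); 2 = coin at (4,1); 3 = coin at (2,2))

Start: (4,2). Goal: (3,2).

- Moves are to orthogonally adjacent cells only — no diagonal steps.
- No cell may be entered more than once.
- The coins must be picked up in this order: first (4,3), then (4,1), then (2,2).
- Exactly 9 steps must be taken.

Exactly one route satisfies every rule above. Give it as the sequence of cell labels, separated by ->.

The waypoints must appear in the order (4,3), (4,1), (2,2), with no cell reused.
Route from (4,2): right 1 to (4,3), down 1 to (5,3), left 2 to (5,1), up 3 to (2,1), right 1 to (2,2), down 1 to (3,2) — 9 moves in all.
Check: order respected (1 at step 1, 2 at step 5, 3 at step 8); 9 moves as required.

(4,2) -> (4,3) -> (5,3) -> (5,2) -> (5,1) -> (4,1) -> (3,1) -> (2,1) -> (2,2) -> (3,2)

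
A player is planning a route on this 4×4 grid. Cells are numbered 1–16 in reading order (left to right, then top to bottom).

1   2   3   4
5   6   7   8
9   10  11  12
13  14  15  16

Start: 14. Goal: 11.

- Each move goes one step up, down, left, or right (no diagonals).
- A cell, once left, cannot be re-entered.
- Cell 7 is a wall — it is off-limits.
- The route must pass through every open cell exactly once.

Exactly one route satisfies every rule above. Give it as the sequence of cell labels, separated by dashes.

14 - 13 - 9 - 10 - 6 - 5 - 1 - 2 - 3 - 4 - 8 - 12 - 16 - 15 - 11

Need to visit all 15 open cells exactly once, starting at 14 and ending at 11.
Route from 14: left 1 to 13, up 1 to 9, right 1 to 10, up 1 to 6, left 1 to 5, up 1 to 1, right 3 to 4, down 3 to 16, left 1 to 15, up 1 to 11 — 14 moves in all.
Check: all 15 open cells covered.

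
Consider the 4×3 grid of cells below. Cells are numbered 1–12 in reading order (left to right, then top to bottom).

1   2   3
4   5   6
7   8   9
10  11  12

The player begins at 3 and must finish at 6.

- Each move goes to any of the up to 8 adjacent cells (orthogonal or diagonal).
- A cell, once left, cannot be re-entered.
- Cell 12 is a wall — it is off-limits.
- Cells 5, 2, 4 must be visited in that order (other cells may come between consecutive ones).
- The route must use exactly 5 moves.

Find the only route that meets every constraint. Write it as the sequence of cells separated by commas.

3, 5, 2, 4, 8, 6

The waypoints must appear in the order 5, 2, 4, with no cell reused.
Route from 3: down-left 1 to 5, up 1 to 2, down-left 1 to 4, down-right 1 to 8, up-right 1 to 6 — 5 moves in all.
Check: order respected (5 at step 1, 2 at step 2, 4 at step 3); 5 moves as required.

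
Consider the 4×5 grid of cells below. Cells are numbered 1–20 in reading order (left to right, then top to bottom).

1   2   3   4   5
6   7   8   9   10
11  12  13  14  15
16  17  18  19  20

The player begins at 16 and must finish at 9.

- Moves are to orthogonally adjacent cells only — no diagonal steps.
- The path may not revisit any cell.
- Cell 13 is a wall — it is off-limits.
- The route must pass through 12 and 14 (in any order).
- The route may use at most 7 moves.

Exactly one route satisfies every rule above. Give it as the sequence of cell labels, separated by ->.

The budget equals the shortest possible length, so every move has to be on a shortest route through the required cells.
Route from 16: up to 11, right to 12, down to 17, 2× right (reaching 19), 2× up (reaching 9) — 7 moves in all.
Check: all required cells visited; 7 ≤ 7 moves.

16 -> 11 -> 12 -> 17 -> 18 -> 19 -> 14 -> 9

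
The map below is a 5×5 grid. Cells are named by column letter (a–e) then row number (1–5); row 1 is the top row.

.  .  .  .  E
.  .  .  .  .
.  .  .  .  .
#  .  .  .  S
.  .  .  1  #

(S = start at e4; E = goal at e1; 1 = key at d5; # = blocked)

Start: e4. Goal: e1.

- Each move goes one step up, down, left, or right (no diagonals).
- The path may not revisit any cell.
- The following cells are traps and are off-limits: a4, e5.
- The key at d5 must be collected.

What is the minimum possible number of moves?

9

Any route passes through d5 somewhere between e4 and e1. Summing Manhattan distances along the two legs (e4 → d5 → e1) gives a lower bound of 2 + 5 = 7 moves.
The shortest route satisfying every rule uses 9 moves: e4 → d4 → d5 → c5 → c4 → c3 → c2 → c1 → d1 → e1.
The bound of 7 isn't tight here; checking systematically, no route of length 7 through 8 satisfies every constraint, so 9 is the minimum.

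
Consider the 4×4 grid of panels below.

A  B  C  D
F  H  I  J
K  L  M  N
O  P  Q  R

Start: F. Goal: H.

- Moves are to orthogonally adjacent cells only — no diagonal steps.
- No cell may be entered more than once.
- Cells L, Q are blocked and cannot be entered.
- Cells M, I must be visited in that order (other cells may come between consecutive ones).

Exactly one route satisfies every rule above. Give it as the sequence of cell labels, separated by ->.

F -> A -> B -> C -> D -> J -> N -> M -> I -> H

The waypoints must appear in the order M, I, with no cell reused.
Route from F: up to A, 3× right (reaching D), 2× down (reaching N), left to M, up to I, left to H — 9 moves in all.
Check: order respected (M at step 7, I at step 8).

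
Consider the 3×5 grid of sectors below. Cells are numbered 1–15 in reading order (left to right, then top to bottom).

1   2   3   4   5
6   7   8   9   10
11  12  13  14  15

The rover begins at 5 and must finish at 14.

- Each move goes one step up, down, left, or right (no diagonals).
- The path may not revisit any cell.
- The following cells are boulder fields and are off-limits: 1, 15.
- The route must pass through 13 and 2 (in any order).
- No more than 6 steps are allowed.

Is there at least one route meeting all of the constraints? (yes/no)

Even ignoring the no-revisit rule, getting from 5 to 14, taking the cheapest ordering 5 → 2 → 13 → 14 needs at least 3 + 3 + 1 = 7 moves (Manhattan distance per leg), which exceeds the 6-move limit.

no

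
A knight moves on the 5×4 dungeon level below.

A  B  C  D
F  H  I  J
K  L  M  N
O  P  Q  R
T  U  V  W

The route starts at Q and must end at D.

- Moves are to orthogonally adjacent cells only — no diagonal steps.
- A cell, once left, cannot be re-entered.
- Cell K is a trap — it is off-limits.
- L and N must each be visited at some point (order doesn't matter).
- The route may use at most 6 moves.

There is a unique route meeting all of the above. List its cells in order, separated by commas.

Q, P, L, M, N, J, D

The budget equals the shortest possible length, so every move has to be on a shortest route through the required cells.
Route from Q: left to P, up to L, 2× right (reaching N), 2× up (reaching D) — 6 moves in all.
Check: all required cells visited; 6 ≤ 6 moves.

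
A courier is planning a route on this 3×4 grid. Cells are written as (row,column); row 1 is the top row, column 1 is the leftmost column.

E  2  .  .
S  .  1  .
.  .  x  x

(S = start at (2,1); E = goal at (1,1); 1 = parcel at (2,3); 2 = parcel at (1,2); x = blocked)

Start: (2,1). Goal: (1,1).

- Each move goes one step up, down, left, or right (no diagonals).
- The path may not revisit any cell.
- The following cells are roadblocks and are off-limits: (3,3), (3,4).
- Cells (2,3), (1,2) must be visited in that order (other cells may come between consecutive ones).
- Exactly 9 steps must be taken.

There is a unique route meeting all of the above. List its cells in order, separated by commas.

The waypoints must appear in the order (2,3), (1,2), with no cell reused.
Route from (2,1): down to (3,1), right to (3,2), up to (2,2), 2× right (reaching (2,4)), up to (1,4), 3× left (reaching (1,1)) — 9 moves in all.
Check: order respected (1 at step 4, 2 at step 8); 9 moves as required.

(2,1), (3,1), (3,2), (2,2), (2,3), (2,4), (1,4), (1,3), (1,2), (1,1)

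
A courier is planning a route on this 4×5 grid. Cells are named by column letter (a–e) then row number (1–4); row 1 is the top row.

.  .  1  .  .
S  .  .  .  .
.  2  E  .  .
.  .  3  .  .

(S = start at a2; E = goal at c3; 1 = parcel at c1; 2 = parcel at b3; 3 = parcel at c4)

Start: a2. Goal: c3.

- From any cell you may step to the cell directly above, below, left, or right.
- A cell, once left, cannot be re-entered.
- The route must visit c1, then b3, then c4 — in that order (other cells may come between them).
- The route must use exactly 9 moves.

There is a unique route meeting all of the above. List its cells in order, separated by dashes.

a2 - a1 - b1 - c1 - c2 - b2 - b3 - b4 - c4 - c3

The waypoints must appear in the order c1, b3, c4, with no cell reused.
Route from a2: up to a1, 2× right (reaching c1), down to c2, left to b2, 2× down (reaching b4), right to c4, up to c3 — 9 moves in all.
Check: order respected (1 at step 3, 2 at step 6, 3 at step 8); 9 moves as required.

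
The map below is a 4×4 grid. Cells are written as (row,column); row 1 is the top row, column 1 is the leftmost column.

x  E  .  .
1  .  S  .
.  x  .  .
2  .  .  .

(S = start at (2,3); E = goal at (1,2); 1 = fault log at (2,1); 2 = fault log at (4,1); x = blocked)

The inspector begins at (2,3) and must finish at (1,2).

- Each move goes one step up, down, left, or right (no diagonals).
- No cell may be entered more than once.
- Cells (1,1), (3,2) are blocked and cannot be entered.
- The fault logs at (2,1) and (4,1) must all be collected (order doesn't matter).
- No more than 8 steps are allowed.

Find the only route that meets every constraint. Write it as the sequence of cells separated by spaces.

(2,3) (3,3) (4,3) (4,2) (4,1) (3,1) (2,1) (2,2) (1,2)

The budget equals the shortest possible length, so every move has to be on a shortest route through the required cells.
Route from (2,3): down 2 to (4,3), left 2 to (4,1), up 2 to (2,1), right 1 to (2,2), up 1 to (1,2) — 8 moves in all.
Check: all required cells visited; 8 ≤ 8 moves.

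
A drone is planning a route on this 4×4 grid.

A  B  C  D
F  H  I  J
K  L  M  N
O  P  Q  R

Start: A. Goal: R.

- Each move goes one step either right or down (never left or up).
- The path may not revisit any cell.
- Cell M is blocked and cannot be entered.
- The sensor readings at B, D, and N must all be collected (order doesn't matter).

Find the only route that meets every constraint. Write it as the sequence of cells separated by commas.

A, B, C, D, J, N, R

Moves only go right or down, so the column and row indices never decrease.
Route from A: 3× right (reaching D), 3× down (reaching R) — 6 moves in all.
Check: all required cells visited.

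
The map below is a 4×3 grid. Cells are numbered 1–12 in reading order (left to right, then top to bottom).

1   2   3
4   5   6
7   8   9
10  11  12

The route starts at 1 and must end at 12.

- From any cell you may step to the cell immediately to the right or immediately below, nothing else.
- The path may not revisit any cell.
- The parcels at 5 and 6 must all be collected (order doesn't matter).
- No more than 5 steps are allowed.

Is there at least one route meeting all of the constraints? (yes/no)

yes

One route that works: 1 → 4 → 5 → 6 → 9 → 12.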